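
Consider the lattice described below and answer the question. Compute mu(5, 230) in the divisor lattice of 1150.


In a divisor lattice, mu(a,b) = mu(b/a) where mu is the classical Mobius function.
b/a = 230/5 = 46
Prime factorization of 46: primes [2, 23]
46 is squarefree with 2 prime factor(s), so mu(46) = (-1)^2 = 1


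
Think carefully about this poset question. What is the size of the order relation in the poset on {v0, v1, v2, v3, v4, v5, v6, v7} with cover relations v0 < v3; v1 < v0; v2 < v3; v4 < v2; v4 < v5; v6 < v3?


The order relation is {(a,b) : a <= b}, reflexive so it includes (a,a).
Examples: (v0,v0), (v0,v3), (v1,v0), (v1,v1), (v1,v3), ...
Total ordered pairs: 16


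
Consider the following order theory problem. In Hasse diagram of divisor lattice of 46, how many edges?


A cover relation a -< b holds when a < b with no c strictly between.
Cover relations:
  1 -< 2
  1 -< 23
  2 -< 46
  23 -< 46
Total: 4


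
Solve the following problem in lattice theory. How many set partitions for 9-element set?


B(n) = number of set partitions of an n-element set.
B(n) satisfies the recurrence: B(n+1) = sum_k C(n,k)*B(k).
B(9) = 21147


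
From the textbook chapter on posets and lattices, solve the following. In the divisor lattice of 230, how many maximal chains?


A maximal chain goes from the minimum element to a maximal element via cover relations.
Counting all min-to-max paths in the cover graph.
Total maximal chains: 6


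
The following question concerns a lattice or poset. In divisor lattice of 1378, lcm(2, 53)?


Join=lcm.
gcd(2,53)=1
lcm=106


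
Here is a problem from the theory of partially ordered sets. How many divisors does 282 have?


Divisors of 282: [1, 2, 3, 6, 47, 94, 141, 282]
Count: 8


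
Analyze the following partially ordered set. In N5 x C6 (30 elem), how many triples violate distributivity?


Distributive law: a ^ (b v c) = (a ^ b) v (a ^ c).
Check all 30^3 = 27000 ordered triples (a,b,c).
  e.g. a=(b,0), b=(a,0), c=(c,0): lhs=(b,0) != rhs=(a,0)
  e.g. a=(b,0), b=(a,0), c=(c,1): lhs=(b,0) != rhs=(a,0)
Total violating triples: 432


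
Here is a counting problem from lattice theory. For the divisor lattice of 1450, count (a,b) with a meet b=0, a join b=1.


Complement pair (a,b): a meet b = bottom, a join b = top.
Here: gcd(a,b)=1 and lcm(a,b)=1450, i.e. a*b=1450 with a,b coprime.
Pairs found: (1,1450), (2,725), (25,58), (29,50), ... (4 more)
Total ordered pairs: 8


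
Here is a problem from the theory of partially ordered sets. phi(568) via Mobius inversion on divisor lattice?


phi(n) = n * prod_{p|n} (1 - 1/p).
Prime divisors of 568: [2, 71]
phi(568) = 568 * (1 - 1/2) * (1 - 1/71)
phi(568) = 280


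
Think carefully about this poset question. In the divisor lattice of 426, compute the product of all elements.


Divisors of 426: [1, 2, 3, 6, 71, 142, 213, 426]
Product = n^(d(n)/2) = 426^(8/2)
Product = 32933538576


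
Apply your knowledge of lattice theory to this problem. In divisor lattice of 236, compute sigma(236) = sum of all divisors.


sigma(n) = sum of divisors.
Divisors of 236: [1, 2, 4, 59, 118, 236]
Sum = 420


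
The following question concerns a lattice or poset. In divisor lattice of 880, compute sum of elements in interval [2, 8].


Interval [2,8] in divisors of 880: [2, 4, 8]
Sum = 14


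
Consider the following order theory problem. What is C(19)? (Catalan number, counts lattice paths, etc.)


C(n) = C(2n, n) / (n+1).
C(38, 19) = 35345263800
C(19) = 35345263800 / 20 = 1767263190


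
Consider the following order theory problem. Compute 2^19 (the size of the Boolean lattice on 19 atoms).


Power set = 2^n.
2^19 = 524288


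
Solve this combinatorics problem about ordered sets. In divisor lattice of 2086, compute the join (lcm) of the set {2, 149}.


In a divisor lattice, join = lcm (least common multiple).
Compute lcm iteratively: start with first element, then lcm(current, next).
Elements: [2, 149]
lcm(2,149) = 298
Final lcm = 298


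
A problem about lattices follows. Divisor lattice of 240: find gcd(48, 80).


In a divisor lattice, meet = gcd (greatest common divisor).
By Euclidean algorithm or factoring: gcd(48,80) = 16


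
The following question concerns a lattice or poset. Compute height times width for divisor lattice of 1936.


Height = length of longest chain minus 1; width = size of largest antichain.
A maximum chain: 1 | 11 | 121 | 242 | 484 | 968 | 1936  (height 6).
A maximum antichain: {4, 22, 121}  (width 3).
Product = 6 * 3 = 18


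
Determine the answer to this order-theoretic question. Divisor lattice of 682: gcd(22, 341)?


Meet=gcd.
gcd(22,341)=11


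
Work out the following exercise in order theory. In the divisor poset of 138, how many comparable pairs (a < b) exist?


A comparable pair {a,b} has a < b or b < a in the order.
Count unordered pairs where one element is strictly below the other.
Examples: {1,2}, {1,3}, {1,6}, {1,23}, ...
Total comparable pairs: 19


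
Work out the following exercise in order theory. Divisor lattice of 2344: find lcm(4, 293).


In a divisor lattice, join = lcm (least common multiple).
gcd(4,293) = 1
lcm(4,293) = 4*293/gcd = 1172/1 = 1172


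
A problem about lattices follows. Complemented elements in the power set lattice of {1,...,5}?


An element a is complemented if some b has a meet b = bottom, a join b = top.
every subset A has complement S\A, so all elements are complemented.
Complemented elements: {}, {1}, {2}, {3}, {4}, {5}, ... (26 more)
Count: 32


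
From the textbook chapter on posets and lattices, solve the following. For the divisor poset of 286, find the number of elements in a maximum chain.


A chain is a totally ordered subset; we count the number of elements in a maximum chain.
Compute, for each element x, the size of the longest chain ending at x:
  1: 1
  2: 2
  11: 2
  13: 2
  22: 3
  26: 3
  ...
A maximum chain: 1 < 2 < 22 < 286
Number of elements in the longest chain: 4


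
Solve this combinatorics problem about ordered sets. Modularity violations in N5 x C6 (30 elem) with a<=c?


Modular law: if a <= c then a v (b ^ c) = (a v b) ^ c.
Check all triples (a,b,c) with a <= c among 30 elements.
  e.g. a=(a,0), b=(c,0), c=(b,0): lhs=(a,0) != rhs=(b,0)
  e.g. a=(a,0), b=(c,1), c=(b,0): lhs=(a,0) != rhs=(b,0)
Total violating triples: 126


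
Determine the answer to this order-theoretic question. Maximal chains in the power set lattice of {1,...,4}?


A maximal chain goes from the minimum element to a maximal element via cover relations.
Counting all min-to-max paths in the cover graph.
Total maximal chains: 24


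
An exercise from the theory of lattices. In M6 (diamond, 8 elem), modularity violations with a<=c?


Modular law: if a <= c then a v (b ^ c) = (a v b) ^ c.
Check all triples (a,b,c) with a <= c among 8 elements.
This lattice is modular (diamonds M_m and their chain-products are modular).
Total violating triples: 0


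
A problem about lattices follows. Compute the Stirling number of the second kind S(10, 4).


S(n,k) = k*S(n-1,k) + S(n-1,k-1).
S(9,4) = 7770, S(9,3) = 3025
S(10,4) = 4*7770 + 3025 = 31080 + 3025
S(10,4) = 34105


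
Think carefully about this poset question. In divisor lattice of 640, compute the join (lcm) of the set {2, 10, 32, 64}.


In a divisor lattice, join = lcm (least common multiple).
Compute lcm iteratively: start with first element, then lcm(current, next).
Elements: [2, 10, 32, 64]
lcm(2,10) = 10
lcm(10,32) = 160
lcm(160,64) = 320
Final lcm = 320


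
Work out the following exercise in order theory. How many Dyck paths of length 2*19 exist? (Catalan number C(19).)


C(n) = C(2n, n) / (n+1).
C(38, 19) = 35345263800
C(19) = 35345263800 / 20 = 1767263190


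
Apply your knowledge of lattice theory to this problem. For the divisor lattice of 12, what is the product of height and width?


Height = length of longest chain minus 1; width = size of largest antichain.
A maximum chain: 1 | 3 | 6 | 12  (height 3).
A maximum antichain: {2, 3}  (width 2).
Product = 3 * 2 = 6


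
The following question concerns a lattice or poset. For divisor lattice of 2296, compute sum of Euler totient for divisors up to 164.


Divisors of 2296 up to 164: [1, 2, 4, 7, 8, 14, 28, 41, 56, 82, 164]
phi values: [1, 1, 2, 6, 4, 6, 12, 40, 24, 40, 80]
Sum = 216


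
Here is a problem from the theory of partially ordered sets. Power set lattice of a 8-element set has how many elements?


Power set = 2^n.
2^8 = 256


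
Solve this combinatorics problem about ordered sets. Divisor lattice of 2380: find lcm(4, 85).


In a divisor lattice, join = lcm (least common multiple).
gcd(4,85) = 1
lcm(4,85) = 4*85/gcd = 340/1 = 340


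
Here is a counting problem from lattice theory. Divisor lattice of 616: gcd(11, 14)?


Meet=gcd.
gcd(11,14)=1


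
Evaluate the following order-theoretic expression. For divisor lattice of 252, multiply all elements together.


Divisors of 252: [1, 2, 3, 4, 6, 7, 9, 12, 14, 18, 21, 28, 36, 42, 63, 84, 126, 252]
Product = n^(d(n)/2) = 252^(18/2)
Product = 4098310578334288576512


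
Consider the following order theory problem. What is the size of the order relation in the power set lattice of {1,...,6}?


The order relation is {(a,b) : a <= b}, reflexive so it includes (a,a).
Examples: ({},{}), ({},{1,2}), ({},{1,2,3}), ({},{1,2,3,4}), ({},{1,2,3,4,5}), ...
Total ordered pairs: 729


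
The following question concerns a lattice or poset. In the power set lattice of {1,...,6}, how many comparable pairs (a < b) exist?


A comparable pair {a,b} has a < b or b < a in the order.
Count unordered pairs where one element is strictly below the other.
Examples: {{},{1}}, {{},{2}}, {{},{3}}, {{},{4}}, ...
Total comparable pairs: 665


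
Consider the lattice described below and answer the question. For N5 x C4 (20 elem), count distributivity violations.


Distributive law: a ^ (b v c) = (a ^ b) v (a ^ c).
Check all 20^3 = 8000 ordered triples (a,b,c).
  e.g. a=(b,0), b=(a,0), c=(c,0): lhs=(b,0) != rhs=(a,0)
  e.g. a=(b,0), b=(a,0), c=(c,1): lhs=(b,0) != rhs=(a,0)
Total violating triples: 128


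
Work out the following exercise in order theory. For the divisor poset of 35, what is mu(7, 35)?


In a divisor lattice, mu(a,b) = mu(b/a) where mu is the classical Mobius function.
b/a = 35/7 = 5
Prime factorization of 5: primes [5]
5 is squarefree with 1 prime factor(s), so mu(5) = (-1)^1 = -1


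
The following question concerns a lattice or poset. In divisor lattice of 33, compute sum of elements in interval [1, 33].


Interval [1,33] in divisors of 33: [1, 3, 11, 33]
Sum = 48


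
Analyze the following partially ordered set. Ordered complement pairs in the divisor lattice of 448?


Complement pair (a,b): a meet b = bottom, a join b = top.
Here: gcd(a,b)=1 and lcm(a,b)=448, i.e. a*b=448 with a,b coprime.
Pairs found: (1,448), (7,64), (64,7), (448,1)
Total ordered pairs: 4


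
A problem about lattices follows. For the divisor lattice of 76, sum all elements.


sigma(n) = sum of divisors.
Divisors of 76: [1, 2, 4, 19, 38, 76]
Sum = 140


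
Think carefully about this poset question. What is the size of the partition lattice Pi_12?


B(n) = number of set partitions of an n-element set.
B(n) satisfies the recurrence: B(n+1) = sum_k C(n,k)*B(k).
B(12) = 4213597


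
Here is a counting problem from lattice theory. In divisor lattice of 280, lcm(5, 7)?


Join=lcm.
gcd(5,7)=1
lcm=35


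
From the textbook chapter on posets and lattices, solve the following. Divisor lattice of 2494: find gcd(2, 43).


In a divisor lattice, meet = gcd (greatest common divisor).
By Euclidean algorithm or factoring: gcd(2,43) = 1


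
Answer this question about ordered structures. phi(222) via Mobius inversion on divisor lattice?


phi(n) = n * prod_{p|n} (1 - 1/p).
Prime divisors of 222: [2, 3, 37]
phi(222) = 222 * (1 - 1/2) * (1 - 1/3) * (1 - 1/37)
phi(222) = 72


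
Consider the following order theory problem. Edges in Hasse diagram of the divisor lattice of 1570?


A cover relation a -< b holds when a < b with no c strictly between.
Cover relations:
  1 -< 2
  1 -< 5
  1 -< 157
  2 -< 10
  2 -< 314
  5 -< 10
  5 -< 785
  10 -< 1570
  ...4 more
Total: 12


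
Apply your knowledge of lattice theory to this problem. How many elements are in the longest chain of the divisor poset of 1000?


A chain is a totally ordered subset; we count the number of elements in a maximum chain.
Compute, for each element x, the size of the longest chain ending at x:
  1: 1
  2: 2
  5: 2
  4: 3
  25: 3
  8: 4
  ...
A maximum chain: 1 < 2 < 4 < 8 < 40 < 200 < 1000
Number of elements in the longest chain: 7


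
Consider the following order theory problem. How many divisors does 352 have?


Divisors of 352: [1, 2, 4, 8, 11, 16, 22, 32, 44, 88, 176, 352]
Count: 12


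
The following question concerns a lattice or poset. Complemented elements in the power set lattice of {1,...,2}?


An element a is complemented if some b has a meet b = bottom, a join b = top.
every subset A has complement S\A, so all elements are complemented.
Complemented elements: {}, {1}, {2}, {1,2}
Count: 4


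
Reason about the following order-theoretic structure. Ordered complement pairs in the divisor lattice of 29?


Complement pair (a,b): a meet b = bottom, a join b = top.
Here: gcd(a,b)=1 and lcm(a,b)=29, i.e. a*b=29 with a,b coprime.
Pairs found: (1,29), (29,1)
Total ordered pairs: 2


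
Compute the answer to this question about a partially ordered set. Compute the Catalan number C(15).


C(n) = C(2n, n) / (n+1).
C(30, 15) = 155117520
C(15) = 155117520 / 16 = 9694845


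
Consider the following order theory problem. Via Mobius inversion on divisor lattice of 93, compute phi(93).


phi(n) = n * prod_{p|n} (1 - 1/p).
Prime divisors of 93: [3, 31]
phi(93) = 93 * (1 - 1/3) * (1 - 1/31)
phi(93) = 60


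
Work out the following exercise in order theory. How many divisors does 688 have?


Divisors of 688: [1, 2, 4, 8, 16, 43, 86, 172, 344, 688]
Count: 10


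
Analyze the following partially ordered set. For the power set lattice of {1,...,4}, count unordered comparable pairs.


A comparable pair {a,b} has a < b or b < a in the order.
Count unordered pairs where one element is strictly below the other.
Examples: {{},{1}}, {{},{2}}, {{},{3}}, {{},{4}}, ...
Total comparable pairs: 65


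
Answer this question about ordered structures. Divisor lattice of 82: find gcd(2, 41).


In a divisor lattice, meet = gcd (greatest common divisor).
By Euclidean algorithm or factoring: gcd(2,41) = 1


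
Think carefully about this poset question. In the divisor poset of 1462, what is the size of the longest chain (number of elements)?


A chain is a totally ordered subset; we count the number of elements in a maximum chain.
Compute, for each element x, the size of the longest chain ending at x:
  1: 1
  2: 2
  17: 2
  43: 2
  34: 3
  86: 3
  ...
A maximum chain: 1 < 2 < 34 < 1462
Number of elements in the longest chain: 4


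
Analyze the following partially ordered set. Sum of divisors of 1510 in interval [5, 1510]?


Interval [5,1510] in divisors of 1510: [5, 10, 755, 1510]
Sum = 2280


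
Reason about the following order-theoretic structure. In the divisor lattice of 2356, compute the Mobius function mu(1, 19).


In a divisor lattice, mu(a,b) = mu(b/a) where mu is the classical Mobius function.
b/a = 19/1 = 19
Prime factorization of 19: primes [19]
19 is squarefree with 1 prime factor(s), so mu(19) = (-1)^1 = -1


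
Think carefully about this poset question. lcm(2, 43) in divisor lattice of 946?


Join=lcm.
gcd(2,43)=1
lcm=86


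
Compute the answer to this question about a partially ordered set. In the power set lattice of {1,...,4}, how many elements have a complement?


An element a is complemented if some b has a meet b = bottom, a join b = top.
every subset A has complement S\A, so all elements are complemented.
Complemented elements: {}, {1}, {2}, {3}, {4}, {1,2}, ... (10 more)
Count: 16


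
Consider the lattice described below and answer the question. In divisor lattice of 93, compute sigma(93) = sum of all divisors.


sigma(n) = sum of divisors.
Divisors of 93: [1, 3, 31, 93]
Sum = 128


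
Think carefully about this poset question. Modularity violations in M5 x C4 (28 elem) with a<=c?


Modular law: if a <= c then a v (b ^ c) = (a v b) ^ c.
Check all triples (a,b,c) with a <= c among 28 elements.
This lattice is modular (diamonds M_m and their chain-products are modular).
Total violating triples: 0


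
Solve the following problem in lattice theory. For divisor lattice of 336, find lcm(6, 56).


In a divisor lattice, join = lcm (least common multiple).
Compute lcm iteratively: start with first element, then lcm(current, next).
Elements: [6, 56]
lcm(6,56) = 168
Final lcm = 168


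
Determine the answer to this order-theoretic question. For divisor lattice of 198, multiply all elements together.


Divisors of 198: [1, 2, 3, 6, 9, 11, 18, 22, 33, 66, 99, 198]
Product = n^(d(n)/2) = 198^(12/2)
Product = 60254729561664


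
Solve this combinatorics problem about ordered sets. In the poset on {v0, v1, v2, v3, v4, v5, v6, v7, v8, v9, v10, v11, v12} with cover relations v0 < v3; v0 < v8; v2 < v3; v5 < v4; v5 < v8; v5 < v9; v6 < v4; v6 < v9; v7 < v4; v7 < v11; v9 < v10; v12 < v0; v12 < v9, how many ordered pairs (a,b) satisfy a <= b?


The order relation is {(a,b) : a <= b}, reflexive so it includes (a,a).
Examples: (v0,v0), (v0,v3), (v0,v8), (v1,v1), (v10,v10), ...
Total ordered pairs: 31


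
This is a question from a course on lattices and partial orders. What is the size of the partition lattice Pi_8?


B(n) = number of set partitions of an n-element set.
B(n) satisfies the recurrence: B(n+1) = sum_k C(n,k)*B(k).
B(8) = 4140


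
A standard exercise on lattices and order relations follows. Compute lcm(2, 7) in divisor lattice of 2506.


In a divisor lattice, join = lcm (least common multiple).
gcd(2,7) = 1
lcm(2,7) = 2*7/gcd = 14/1 = 14


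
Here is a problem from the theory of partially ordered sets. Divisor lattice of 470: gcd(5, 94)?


Meet=gcd.
gcd(5,94)=1


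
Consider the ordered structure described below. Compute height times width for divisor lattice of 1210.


Height = length of longest chain minus 1; width = size of largest antichain.
A maximum chain: 1 | 11 | 121 | 605 | 1210  (height 4).
A maximum antichain: {10, 22, 55, 121}  (width 4).
Product = 4 * 4 = 16


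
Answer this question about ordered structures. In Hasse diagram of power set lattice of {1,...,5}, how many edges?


A cover relation a -< b holds when a < b with no c strictly between.
Cover relations:
  {} -< {1}
  {} -< {2}
  {} -< {3}
  {} -< {4}
  {} -< {5}
  {1} -< {1,2}
  {1} -< {1,3}
  {1} -< {1,4}
  ...72 more
Total: 80


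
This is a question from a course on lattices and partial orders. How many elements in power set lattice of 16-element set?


Power set = 2^n.
2^16 = 65536


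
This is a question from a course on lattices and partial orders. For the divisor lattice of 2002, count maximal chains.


A maximal chain goes from the minimum element to a maximal element via cover relations.
Counting all min-to-max paths in the cover graph.
Total maximal chains: 24


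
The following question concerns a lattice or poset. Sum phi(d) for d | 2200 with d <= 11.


Divisors of 2200 up to 11: [1, 2, 4, 5, 8, 10, 11]
phi values: [1, 1, 2, 4, 4, 4, 10]
Sum = 26


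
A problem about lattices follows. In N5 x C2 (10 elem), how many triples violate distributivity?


Distributive law: a ^ (b v c) = (a ^ b) v (a ^ c).
Check all 10^3 = 1000 ordered triples (a,b,c).
  e.g. a=(b,0), b=(a,0), c=(c,0): lhs=(b,0) != rhs=(a,0)
  e.g. a=(b,0), b=(a,0), c=(c,1): lhs=(b,0) != rhs=(a,0)
Total violating triples: 16


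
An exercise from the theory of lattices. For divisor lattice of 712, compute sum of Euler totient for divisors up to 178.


Divisors of 712 up to 178: [1, 2, 4, 8, 89, 178]
phi values: [1, 1, 2, 4, 88, 88]
Sum = 184


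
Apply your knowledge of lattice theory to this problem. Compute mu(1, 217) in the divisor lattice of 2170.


In a divisor lattice, mu(a,b) = mu(b/a) where mu is the classical Mobius function.
b/a = 217/1 = 217
Prime factorization of 217: primes [7, 31]
217 is squarefree with 2 prime factor(s), so mu(217) = (-1)^2 = 1


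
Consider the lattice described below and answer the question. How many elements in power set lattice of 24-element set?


Power set = 2^n.
2^24 = 16777216


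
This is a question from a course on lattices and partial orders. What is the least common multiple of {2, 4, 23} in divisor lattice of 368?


In a divisor lattice, join = lcm (least common multiple).
Compute lcm iteratively: start with first element, then lcm(current, next).
Elements: [2, 4, 23]
lcm(2,4) = 4
lcm(4,23) = 92
Final lcm = 92


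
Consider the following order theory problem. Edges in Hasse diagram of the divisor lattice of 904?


A cover relation a -< b holds when a < b with no c strictly between.
Cover relations:
  1 -< 2
  1 -< 113
  2 -< 4
  2 -< 226
  4 -< 8
  4 -< 452
  8 -< 904
  113 -< 226
  ...2 more
Total: 10


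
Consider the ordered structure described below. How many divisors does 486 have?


Divisors of 486: [1, 2, 3, 6, 9, 18, 27, 54, 81, 162, 243, 486]
Count: 12


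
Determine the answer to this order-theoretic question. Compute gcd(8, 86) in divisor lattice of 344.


In a divisor lattice, meet = gcd (greatest common divisor).
By Euclidean algorithm or factoring: gcd(8,86) = 2


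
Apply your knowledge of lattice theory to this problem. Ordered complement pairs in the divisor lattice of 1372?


Complement pair (a,b): a meet b = bottom, a join b = top.
Here: gcd(a,b)=1 and lcm(a,b)=1372, i.e. a*b=1372 with a,b coprime.
Pairs found: (1,1372), (4,343), (343,4), (1372,1)
Total ordered pairs: 4


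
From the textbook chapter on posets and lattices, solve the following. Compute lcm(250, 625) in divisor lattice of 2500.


In a divisor lattice, join = lcm (least common multiple).
gcd(250,625) = 125
lcm(250,625) = 250*625/gcd = 156250/125 = 1250


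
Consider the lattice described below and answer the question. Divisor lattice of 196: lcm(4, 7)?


Join=lcm.
gcd(4,7)=1
lcm=28


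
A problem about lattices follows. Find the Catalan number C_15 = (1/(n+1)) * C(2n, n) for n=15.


C(n) = C(2n, n) / (n+1).
C(30, 15) = 155117520
C(15) = 155117520 / 16 = 9694845


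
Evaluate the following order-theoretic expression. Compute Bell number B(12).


B(n) = number of set partitions of an n-element set.
B(n) satisfies the recurrence: B(n+1) = sum_k C(n,k)*B(k).
B(12) = 4213597


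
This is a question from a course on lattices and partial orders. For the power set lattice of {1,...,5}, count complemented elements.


An element a is complemented if some b has a meet b = bottom, a join b = top.
every subset A has complement S\A, so all elements are complemented.
Complemented elements: {}, {1}, {2}, {3}, {4}, {5}, ... (26 more)
Count: 32


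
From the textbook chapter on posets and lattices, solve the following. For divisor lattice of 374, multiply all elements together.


Divisors of 374: [1, 2, 11, 17, 22, 34, 187, 374]
Product = n^(d(n)/2) = 374^(8/2)
Product = 19565295376


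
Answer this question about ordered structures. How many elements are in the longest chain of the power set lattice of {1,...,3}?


A chain is a totally ordered subset; we count the number of elements in a maximum chain.
Compute, for each element x, the size of the longest chain ending at x:
  {}: 1
  {1}: 2
  {2}: 2
  {3}: 2
  {1,2}: 3
  {1,3}: 3
  ...
A maximum chain: {} < {1} < {1,2} < {1,2,3}
Number of elements in the longest chain: 4


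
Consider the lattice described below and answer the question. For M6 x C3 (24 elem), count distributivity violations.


Distributive law: a ^ (b v c) = (a ^ b) v (a ^ c).
Check all 24^3 = 13824 ordered triples (a,b,c).
  e.g. a=(a1,0), b=(a2,0), c=(a3,0): lhs=(a1,0) != rhs=(0,0)
  e.g. a=(a1,0), b=(a2,0), c=(a3,1): lhs=(a1,0) != rhs=(0,0)
Total violating triples: 3240


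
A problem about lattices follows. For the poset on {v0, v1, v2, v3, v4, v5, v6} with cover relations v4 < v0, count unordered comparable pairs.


A comparable pair {a,b} has a < b or b < a in the order.
Count unordered pairs where one element is strictly below the other.
Examples: {v0,v4}
Total comparable pairs: 1


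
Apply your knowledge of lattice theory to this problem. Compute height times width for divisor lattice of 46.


Height = length of longest chain minus 1; width = size of largest antichain.
A maximum chain: 1 | 23 | 46  (height 2).
A maximum antichain: {2, 23}  (width 2).
Product = 2 * 2 = 4


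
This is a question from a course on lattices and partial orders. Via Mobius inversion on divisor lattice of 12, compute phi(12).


phi(n) = n * prod_{p|n} (1 - 1/p).
Prime divisors of 12: [2, 3]
phi(12) = 12 * (1 - 1/2) * (1 - 1/3)
phi(12) = 4


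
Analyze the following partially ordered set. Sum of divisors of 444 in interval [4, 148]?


Interval [4,148] in divisors of 444: [4, 148]
Sum = 152


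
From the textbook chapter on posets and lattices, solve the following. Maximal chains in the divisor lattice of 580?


A maximal chain goes from the minimum element to a maximal element via cover relations.
Counting all min-to-max paths in the cover graph.
Total maximal chains: 12


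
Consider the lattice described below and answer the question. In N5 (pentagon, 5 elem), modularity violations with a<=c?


Modular law: if a <= c then a v (b ^ c) = (a v b) ^ c.
Check all triples (a,b,c) with a <= c among 5 elements.
  e.g. a=a, b=c, c=b: lhs=a != rhs=b
Total violating triples: 1


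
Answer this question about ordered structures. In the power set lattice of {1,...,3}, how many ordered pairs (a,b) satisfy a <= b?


The order relation is {(a,b) : a <= b}, reflexive so it includes (a,a).
Examples: ({},{}), ({},{1,2}), ({},{1,2,3}), ({},{1,3}), ({},{1}), ...
Total ordered pairs: 27


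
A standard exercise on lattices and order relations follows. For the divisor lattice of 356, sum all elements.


sigma(n) = sum of divisors.
Divisors of 356: [1, 2, 4, 89, 178, 356]
Sum = 630


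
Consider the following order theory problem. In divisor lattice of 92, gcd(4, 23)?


Meet=gcd.
gcd(4,23)=1


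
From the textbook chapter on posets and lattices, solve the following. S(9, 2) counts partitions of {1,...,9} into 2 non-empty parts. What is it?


S(n,k) = k*S(n-1,k) + S(n-1,k-1).
S(8,2) = 127, S(8,1) = 1
S(9,2) = 2*127 + 1 = 254 + 1
S(9,2) = 255


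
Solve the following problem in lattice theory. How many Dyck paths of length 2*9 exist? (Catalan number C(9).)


C(n) = C(2n, n) / (n+1).
C(18, 9) = 48620
C(9) = 48620 / 10 = 4862


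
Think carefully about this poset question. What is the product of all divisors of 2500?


Divisors of 2500: [1, 2, 4, 5, 10, 20, 25, 50, 100, 125, 250, 500, 625, 1250, 2500]
Product = n^(d(n)/2) = 2500^(15/2)
Product = 30517578125000000000000000


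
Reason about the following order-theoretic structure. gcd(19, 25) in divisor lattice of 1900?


Meet=gcd.
gcd(19,25)=1


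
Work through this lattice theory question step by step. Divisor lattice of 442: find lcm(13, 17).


In a divisor lattice, join = lcm (least common multiple).
gcd(13,17) = 1
lcm(13,17) = 13*17/gcd = 221/1 = 221


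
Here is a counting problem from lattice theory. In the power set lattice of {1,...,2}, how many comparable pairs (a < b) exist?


A comparable pair {a,b} has a < b or b < a in the order.
Count unordered pairs where one element is strictly below the other.
Examples: {{},{1}}, {{},{2}}, {{},{1,2}}, {{1},{1,2}}, ...
Total comparable pairs: 5


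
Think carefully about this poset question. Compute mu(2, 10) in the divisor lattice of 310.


In a divisor lattice, mu(a,b) = mu(b/a) where mu is the classical Mobius function.
b/a = 10/2 = 5
Prime factorization of 5: primes [5]
5 is squarefree with 1 prime factor(s), so mu(5) = (-1)^1 = -1


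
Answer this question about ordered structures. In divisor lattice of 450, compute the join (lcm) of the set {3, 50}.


In a divisor lattice, join = lcm (least common multiple).
Compute lcm iteratively: start with first element, then lcm(current, next).
Elements: [3, 50]
lcm(3,50) = 150
Final lcm = 150


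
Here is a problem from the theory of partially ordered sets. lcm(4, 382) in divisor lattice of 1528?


Join=lcm.
gcd(4,382)=2
lcm=764


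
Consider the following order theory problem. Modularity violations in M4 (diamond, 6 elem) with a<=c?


Modular law: if a <= c then a v (b ^ c) = (a v b) ^ c.
Check all triples (a,b,c) with a <= c among 6 elements.
This lattice is modular (diamonds M_m and their chain-products are modular).
Total violating triples: 0


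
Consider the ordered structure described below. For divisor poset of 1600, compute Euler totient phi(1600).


phi(n) = n * prod_{p|n} (1 - 1/p).
Prime divisors of 1600: [2, 5]
phi(1600) = 1600 * (1 - 1/2) * (1 - 1/5)
phi(1600) = 640


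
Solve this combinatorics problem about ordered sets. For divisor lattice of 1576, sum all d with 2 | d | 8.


Interval [2,8] in divisors of 1576: [2, 4, 8]
Sum = 14


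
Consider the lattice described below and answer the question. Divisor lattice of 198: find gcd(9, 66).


In a divisor lattice, meet = gcd (greatest common divisor).
By Euclidean algorithm or factoring: gcd(9,66) = 3


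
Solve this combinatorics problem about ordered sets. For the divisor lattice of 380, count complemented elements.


An element a is complemented if some b has a meet b = bottom, a join b = top.
a is complemented iff gcd(a, n/a)=1, i.e. a is a unitary divisor of 380.
Complemented elements: 1, 4, 5, 19, 20, 76, ... (2 more)
Count: 8


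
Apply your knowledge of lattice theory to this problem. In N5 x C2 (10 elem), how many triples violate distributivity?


Distributive law: a ^ (b v c) = (a ^ b) v (a ^ c).
Check all 10^3 = 1000 ordered triples (a,b,c).
  e.g. a=(b,0), b=(a,0), c=(c,0): lhs=(b,0) != rhs=(a,0)
  e.g. a=(b,0), b=(a,0), c=(c,1): lhs=(b,0) != rhs=(a,0)
Total violating triples: 16


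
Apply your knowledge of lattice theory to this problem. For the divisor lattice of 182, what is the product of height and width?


Height = length of longest chain minus 1; width = size of largest antichain.
A maximum chain: 1 | 13 | 91 | 182  (height 3).
A maximum antichain: {2, 7, 13}  (width 3).
Product = 3 * 3 = 9


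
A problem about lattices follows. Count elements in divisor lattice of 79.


Divisors of 79: [1, 79]
Count: 2


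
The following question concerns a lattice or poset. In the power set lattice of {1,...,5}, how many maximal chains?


A maximal chain goes from the minimum element to a maximal element via cover relations.
Counting all min-to-max paths in the cover graph.
Total maximal chains: 120


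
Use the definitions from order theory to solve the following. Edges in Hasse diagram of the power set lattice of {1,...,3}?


A cover relation a -< b holds when a < b with no c strictly between.
Cover relations:
  {} -< {1}
  {} -< {2}
  {} -< {3}
  {1} -< {1,2}
  {1} -< {1,3}
  {2} -< {1,2}
  {2} -< {2,3}
  {3} -< {1,3}
  ...4 more
Total: 12


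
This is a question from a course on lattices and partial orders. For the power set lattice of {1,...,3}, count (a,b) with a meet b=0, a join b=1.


Complement pair (a,b): a meet b = bottom, a join b = top.
Here: A intersect B = {} and A union B = {1,...,3}.
Pairs found: ({},{1,2,3}), ({1},{2,3}), ({2},{1,3}), ({3},{1,2}), ... (4 more)
Total ordered pairs: 8


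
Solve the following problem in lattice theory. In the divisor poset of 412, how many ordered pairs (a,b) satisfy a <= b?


The order relation is {(a,b) : a <= b}, reflexive so it includes (a,a).
Examples: (1,1), (1,103), (1,2), (1,206), (1,4), ...
Total ordered pairs: 18


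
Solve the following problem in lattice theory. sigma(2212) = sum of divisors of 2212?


sigma(n) = sum of divisors.
Divisors of 2212: [1, 2, 4, 7, 14, 28, 79, 158, 316, 553, 1106, 2212]
Sum = 4480


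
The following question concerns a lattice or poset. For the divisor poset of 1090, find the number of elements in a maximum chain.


A chain is a totally ordered subset; we count the number of elements in a maximum chain.
Compute, for each element x, the size of the longest chain ending at x:
  1: 1
  2: 2
  5: 2
  109: 2
  10: 3
  218: 3
  ...
A maximum chain: 1 < 2 < 10 < 1090
Number of elements in the longest chain: 4


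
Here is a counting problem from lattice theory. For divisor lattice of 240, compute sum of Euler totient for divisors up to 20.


Divisors of 240 up to 20: [1, 2, 3, 4, 5, 6, 8, 10, 12, 15, 16, 20]
phi values: [1, 1, 2, 2, 4, 2, 4, 4, 4, 8, 8, 8]
Sum = 48


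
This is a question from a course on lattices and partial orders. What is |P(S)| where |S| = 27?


Power set = 2^n.
2^27 = 134217728


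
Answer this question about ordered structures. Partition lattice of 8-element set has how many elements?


B(n) = number of set partitions of an n-element set.
B(n) satisfies the recurrence: B(n+1) = sum_k C(n,k)*B(k).
B(8) = 4140


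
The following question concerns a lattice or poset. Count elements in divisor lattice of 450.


Divisors of 450: [1, 2, 3, 5, 6, 9, 10, 15, 18, 25, 30, 45, 50, 75, 90, 150, 225, 450]
Count: 18


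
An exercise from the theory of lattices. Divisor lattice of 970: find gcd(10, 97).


In a divisor lattice, meet = gcd (greatest common divisor).
By Euclidean algorithm or factoring: gcd(10,97) = 1


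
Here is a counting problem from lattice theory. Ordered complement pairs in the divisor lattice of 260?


Complement pair (a,b): a meet b = bottom, a join b = top.
Here: gcd(a,b)=1 and lcm(a,b)=260, i.e. a*b=260 with a,b coprime.
Pairs found: (1,260), (4,65), (5,52), (13,20), ... (4 more)
Total ordered pairs: 8


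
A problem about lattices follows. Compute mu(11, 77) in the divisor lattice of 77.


In a divisor lattice, mu(a,b) = mu(b/a) where mu is the classical Mobius function.
b/a = 77/11 = 7
Prime factorization of 7: primes [7]
7 is squarefree with 1 prime factor(s), so mu(7) = (-1)^1 = -1


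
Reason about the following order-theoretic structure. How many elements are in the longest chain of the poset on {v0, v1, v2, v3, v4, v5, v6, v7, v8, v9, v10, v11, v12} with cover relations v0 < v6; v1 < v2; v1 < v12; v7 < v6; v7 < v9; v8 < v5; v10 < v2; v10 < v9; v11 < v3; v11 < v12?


A chain is a totally ordered subset; we count the number of elements in a maximum chain.
Compute, for each element x, the size of the longest chain ending at x:
  v0: 1
  v1: 1
  v4: 1
  v7: 1
  v8: 1
  v10: 1
  ...
A maximum chain: v1 < v2
Number of elements in the longest chain: 2


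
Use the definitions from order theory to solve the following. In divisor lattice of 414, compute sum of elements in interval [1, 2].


Interval [1,2] in divisors of 414: [1, 2]
Sum = 3


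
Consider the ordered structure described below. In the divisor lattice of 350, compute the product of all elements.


Divisors of 350: [1, 2, 5, 7, 10, 14, 25, 35, 50, 70, 175, 350]
Product = n^(d(n)/2) = 350^(12/2)
Product = 1838265625000000


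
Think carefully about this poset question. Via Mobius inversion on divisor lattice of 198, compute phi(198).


phi(n) = n * prod_{p|n} (1 - 1/p).
Prime divisors of 198: [2, 3, 11]
phi(198) = 198 * (1 - 1/2) * (1 - 1/3) * (1 - 1/11)
phi(198) = 60


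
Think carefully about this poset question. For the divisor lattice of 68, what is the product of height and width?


Height = length of longest chain minus 1; width = size of largest antichain.
A maximum chain: 1 | 17 | 34 | 68  (height 3).
A maximum antichain: {2, 17}  (width 2).
Product = 3 * 2 = 6


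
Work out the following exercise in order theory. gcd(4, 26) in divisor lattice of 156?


Meet=gcd.
gcd(4,26)=2


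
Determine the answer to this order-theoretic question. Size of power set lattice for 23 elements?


Power set = 2^n.
2^23 = 8388608


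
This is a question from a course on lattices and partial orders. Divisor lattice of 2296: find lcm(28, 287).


In a divisor lattice, join = lcm (least common multiple).
gcd(28,287) = 7
lcm(28,287) = 28*287/gcd = 8036/7 = 1148


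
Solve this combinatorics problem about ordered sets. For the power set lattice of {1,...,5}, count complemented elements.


An element a is complemented if some b has a meet b = bottom, a join b = top.
every subset A has complement S\A, so all elements are complemented.
Complemented elements: {}, {1}, {2}, {3}, {4}, {5}, ... (26 more)
Count: 32


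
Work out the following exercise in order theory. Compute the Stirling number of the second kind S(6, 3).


S(n,k) = k*S(n-1,k) + S(n-1,k-1).
S(5,3) = 25, S(5,2) = 15
S(6,3) = 3*25 + 15 = 75 + 15
S(6,3) = 90


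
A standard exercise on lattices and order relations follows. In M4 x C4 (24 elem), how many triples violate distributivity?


Distributive law: a ^ (b v c) = (a ^ b) v (a ^ c).
Check all 24^3 = 13824 ordered triples (a,b,c).
  e.g. a=(a1,0), b=(a2,0), c=(a3,0): lhs=(a1,0) != rhs=(0,0)
  e.g. a=(a1,0), b=(a2,0), c=(a3,1): lhs=(a1,0) != rhs=(0,0)
Total violating triples: 1536


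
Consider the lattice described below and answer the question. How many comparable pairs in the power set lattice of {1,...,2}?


A comparable pair {a,b} has a < b or b < a in the order.
Count unordered pairs where one element is strictly below the other.
Examples: {{},{1}}, {{},{2}}, {{},{1,2}}, {{1},{1,2}}, ...
Total comparable pairs: 5


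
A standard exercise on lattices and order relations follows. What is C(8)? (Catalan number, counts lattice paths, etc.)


C(n) = C(2n, n) / (n+1).
C(16, 8) = 12870
C(8) = 12870 / 9 = 1430


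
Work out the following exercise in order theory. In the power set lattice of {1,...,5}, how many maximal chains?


A maximal chain goes from the minimum element to a maximal element via cover relations.
Counting all min-to-max paths in the cover graph.
Total maximal chains: 120


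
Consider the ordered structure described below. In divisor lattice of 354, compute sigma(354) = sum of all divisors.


sigma(n) = sum of divisors.
Divisors of 354: [1, 2, 3, 6, 59, 118, 177, 354]
Sum = 720


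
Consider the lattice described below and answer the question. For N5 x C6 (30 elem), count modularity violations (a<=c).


Modular law: if a <= c then a v (b ^ c) = (a v b) ^ c.
Check all triples (a,b,c) with a <= c among 30 elements.
  e.g. a=(a,0), b=(c,0), c=(b,0): lhs=(a,0) != rhs=(b,0)
  e.g. a=(a,0), b=(c,1), c=(b,0): lhs=(a,0) != rhs=(b,0)
Total violating triples: 126


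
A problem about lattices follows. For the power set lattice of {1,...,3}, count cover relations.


A cover relation a -< b holds when a < b with no c strictly between.
Cover relations:
  {} -< {1}
  {} -< {2}
  {} -< {3}
  {1} -< {1,2}
  {1} -< {1,3}
  {2} -< {1,2}
  {2} -< {2,3}
  {3} -< {1,3}
  ...4 more
Total: 12


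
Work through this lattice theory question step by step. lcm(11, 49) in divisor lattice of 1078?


Join=lcm.
gcd(11,49)=1
lcm=539


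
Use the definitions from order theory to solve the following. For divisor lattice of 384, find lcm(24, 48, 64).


In a divisor lattice, join = lcm (least common multiple).
Compute lcm iteratively: start with first element, then lcm(current, next).
Elements: [24, 48, 64]
lcm(24,48) = 48
lcm(48,64) = 192
Final lcm = 192
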